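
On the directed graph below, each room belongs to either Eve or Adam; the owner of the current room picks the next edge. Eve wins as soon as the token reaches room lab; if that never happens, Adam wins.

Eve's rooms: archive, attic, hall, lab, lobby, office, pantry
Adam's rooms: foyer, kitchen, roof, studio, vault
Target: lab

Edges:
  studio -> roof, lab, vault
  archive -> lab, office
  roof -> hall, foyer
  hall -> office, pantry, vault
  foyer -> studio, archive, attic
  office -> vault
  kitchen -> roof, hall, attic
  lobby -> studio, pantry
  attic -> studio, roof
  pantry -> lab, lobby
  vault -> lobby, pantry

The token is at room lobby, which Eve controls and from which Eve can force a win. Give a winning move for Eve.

pantry

A0 = {lab}
A1: add {archive, pantry} — archive (Eve) has archive→lab; pantry (Eve) has pantry→lab.
A2: add {hall, lobby} — hall (Eve) has hall→pantry; lobby (Eve) has lobby→pantry.
A3: add {vault} — vault (Adam): all of {lobby, pantry} already in.
A4: add {office} — office (Eve) has office→vault.
A5 = A4; e.g. studio (Adam) can still go to roof. Fixed point.
From lobby, successor pantry is in the attractor (rank 1); the other successor studio is not.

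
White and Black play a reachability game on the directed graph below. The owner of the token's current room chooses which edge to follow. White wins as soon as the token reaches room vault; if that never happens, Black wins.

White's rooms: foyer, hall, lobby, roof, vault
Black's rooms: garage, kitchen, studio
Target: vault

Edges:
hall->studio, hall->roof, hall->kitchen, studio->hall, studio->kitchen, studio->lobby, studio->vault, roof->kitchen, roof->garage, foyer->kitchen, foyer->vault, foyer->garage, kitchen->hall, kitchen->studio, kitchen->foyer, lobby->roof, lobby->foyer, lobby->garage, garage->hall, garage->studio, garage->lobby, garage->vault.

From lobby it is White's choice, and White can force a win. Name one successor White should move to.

A0 = {vault}
A1: add {foyer} — foyer (White) has foyer→vault.
A2: add {lobby} — lobby (White) has lobby→foyer.
A3 = A2; e.g. hall (White) has no edge into A2. Fixed point.
From lobby, successor foyer is in the attractor (rank 1); the other successors garage, roof are not.

foyer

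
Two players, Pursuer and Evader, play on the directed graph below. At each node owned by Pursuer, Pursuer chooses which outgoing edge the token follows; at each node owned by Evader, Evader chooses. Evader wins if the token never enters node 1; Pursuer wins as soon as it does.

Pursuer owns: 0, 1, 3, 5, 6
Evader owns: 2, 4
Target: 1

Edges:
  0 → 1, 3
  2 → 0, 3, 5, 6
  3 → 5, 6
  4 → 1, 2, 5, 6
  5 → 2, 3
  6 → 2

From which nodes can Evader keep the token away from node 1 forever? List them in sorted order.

A0 = {1}
A1: add {0} — 0 (Pursuer) has 0→1.
A2 = A1; e.g. 2 (Evader) can still go to 3. Fixed point.
Pursuer's attractor = {0, 1}; Evader avoids the target exactly from the complement.

2, 3, 4, 5, 6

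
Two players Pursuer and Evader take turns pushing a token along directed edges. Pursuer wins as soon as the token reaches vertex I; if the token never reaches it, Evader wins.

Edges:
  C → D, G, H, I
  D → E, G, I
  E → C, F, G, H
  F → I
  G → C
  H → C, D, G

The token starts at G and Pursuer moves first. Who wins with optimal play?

Evader

Track states (vertex, player-to-move).
A0 = {(I,Pursuer), (I,Evader)}
A1: add {(C,Pursuer), (D,Pursuer), (F,Pursuer), (F,Evader)}.
A2: add {(E,Pursuer), (G,Evader)}.
A3: add {(H,Pursuer)}.
A4 = A3; e.g. (C,Evader) stays out. (G,Pursuer) never enters ⇒ Evader avoids the target.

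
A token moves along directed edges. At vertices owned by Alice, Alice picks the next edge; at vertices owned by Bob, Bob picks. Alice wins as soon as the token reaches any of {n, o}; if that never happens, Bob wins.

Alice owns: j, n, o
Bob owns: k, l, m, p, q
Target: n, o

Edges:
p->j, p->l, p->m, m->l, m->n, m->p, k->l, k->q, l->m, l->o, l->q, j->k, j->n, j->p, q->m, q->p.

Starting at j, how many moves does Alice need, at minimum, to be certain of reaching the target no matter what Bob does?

1

A0 = {n, o}
A1: add {j} — j (Alice) has j→n.
A2 = A1; e.g. k (Bob) can still go to l. Fixed point.
j enters the attractor at level 1, so Alice can force the target in 1 move from there.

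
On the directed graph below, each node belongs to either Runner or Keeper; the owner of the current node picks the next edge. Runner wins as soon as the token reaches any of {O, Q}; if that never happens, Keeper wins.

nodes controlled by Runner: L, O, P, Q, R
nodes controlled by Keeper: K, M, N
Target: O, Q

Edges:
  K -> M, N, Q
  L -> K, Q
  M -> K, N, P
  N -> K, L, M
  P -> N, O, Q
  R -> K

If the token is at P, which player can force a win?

A0 = {O, Q}
A1: add {L, P} — L (Runner) has L→Q; P (Runner) has P→O.
A2 = A1; e.g. K (Keeper) can still go to M. Fixed point.
P ∈ A1, so Runner can force the target.

Runner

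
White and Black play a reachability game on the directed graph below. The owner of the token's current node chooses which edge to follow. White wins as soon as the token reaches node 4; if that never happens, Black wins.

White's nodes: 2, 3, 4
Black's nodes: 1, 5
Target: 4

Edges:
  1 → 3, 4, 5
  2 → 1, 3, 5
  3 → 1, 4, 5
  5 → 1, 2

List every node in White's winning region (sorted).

2, 3, 4

A0 = {4}
A1: add {3} — 3 (White) has 3→4.
A2: add {2} — 2 (White) has 2→3.
A3 = A2; e.g. 1 (Black) can still go to 5. Fixed point.
White's winning region = {2, 3, 4}.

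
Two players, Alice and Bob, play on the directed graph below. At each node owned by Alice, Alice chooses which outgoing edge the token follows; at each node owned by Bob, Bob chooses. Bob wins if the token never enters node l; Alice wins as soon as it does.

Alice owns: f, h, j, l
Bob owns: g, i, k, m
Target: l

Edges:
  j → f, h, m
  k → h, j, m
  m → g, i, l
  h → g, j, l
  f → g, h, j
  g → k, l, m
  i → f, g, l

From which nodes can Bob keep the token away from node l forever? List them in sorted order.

A0 = {l}
A1: add {h} — h (Alice) has h→l.
A2: add {f, j} — f (Alice) has f→h; j (Alice) has j→h.
A3 = A2; e.g. g (Bob) can still go to k. Fixed point.
Alice's attractor = {f, h, j, l}; Bob avoids the target exactly from the complement.

g, i, k, m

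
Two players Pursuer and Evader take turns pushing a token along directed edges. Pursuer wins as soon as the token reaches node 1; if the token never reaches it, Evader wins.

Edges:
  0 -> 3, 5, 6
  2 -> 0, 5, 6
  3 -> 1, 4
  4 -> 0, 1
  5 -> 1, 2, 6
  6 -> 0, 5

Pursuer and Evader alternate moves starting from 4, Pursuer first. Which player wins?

Pursuer

Track states (vertex, player-to-move).
A0 = {(1,Pursuer), (1,Evader)}
A1: add {(3,Pursuer), (4,Pursuer), (5,Pursuer)}.
(4,Pursuer) ∈ A1 ⇒ Pursuer forces the target.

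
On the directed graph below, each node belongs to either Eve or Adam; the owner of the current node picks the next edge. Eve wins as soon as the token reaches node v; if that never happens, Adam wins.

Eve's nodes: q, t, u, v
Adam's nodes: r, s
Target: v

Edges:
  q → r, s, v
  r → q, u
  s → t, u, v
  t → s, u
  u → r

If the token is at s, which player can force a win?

Adam

A0 = {v}
A1: add {q} — q (Eve) has q→v.
A2 = A1; e.g. r (Adam) can still go to u. Fixed point.
s never enters the attractor, so Adam can avoid the target forever.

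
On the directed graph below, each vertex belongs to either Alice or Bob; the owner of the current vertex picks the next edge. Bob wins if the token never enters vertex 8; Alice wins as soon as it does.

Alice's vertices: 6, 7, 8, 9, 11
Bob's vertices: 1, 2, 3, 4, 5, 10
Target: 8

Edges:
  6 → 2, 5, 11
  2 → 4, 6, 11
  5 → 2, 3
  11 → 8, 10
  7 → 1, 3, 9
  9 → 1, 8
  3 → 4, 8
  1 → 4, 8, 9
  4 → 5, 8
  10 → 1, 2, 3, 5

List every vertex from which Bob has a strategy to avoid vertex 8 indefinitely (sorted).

1, 2, 3, 4, 5, 10

A0 = {8}
A1: add {9, 11} — 9 (Alice) has 9→8; 11 (Alice) has 11→8.
A2: add {6, 7} — 6 (Alice) has 6→11; 7 (Alice) has 7→9.
A3 = A2; e.g. 1 (Bob) can still go to 4. Fixed point.
Alice's attractor = {6, 7, 8, 9, 11}; Bob avoids the target exactly from the complement.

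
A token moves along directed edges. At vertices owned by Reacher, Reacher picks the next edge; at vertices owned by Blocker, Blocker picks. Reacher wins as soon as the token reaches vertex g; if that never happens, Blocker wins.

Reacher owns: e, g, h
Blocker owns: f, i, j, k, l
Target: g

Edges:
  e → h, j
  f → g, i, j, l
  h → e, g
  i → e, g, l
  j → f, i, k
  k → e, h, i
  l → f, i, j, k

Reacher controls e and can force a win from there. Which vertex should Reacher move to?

A0 = {g}
A1: add {h} — h (Reacher) has h→g.
A2: add {e} — e (Reacher) has e→h.
A3 = A2; e.g. f (Blocker) can still go to i. Fixed point.
From e, successor h is in the attractor (rank 1); the other successor j is not.

h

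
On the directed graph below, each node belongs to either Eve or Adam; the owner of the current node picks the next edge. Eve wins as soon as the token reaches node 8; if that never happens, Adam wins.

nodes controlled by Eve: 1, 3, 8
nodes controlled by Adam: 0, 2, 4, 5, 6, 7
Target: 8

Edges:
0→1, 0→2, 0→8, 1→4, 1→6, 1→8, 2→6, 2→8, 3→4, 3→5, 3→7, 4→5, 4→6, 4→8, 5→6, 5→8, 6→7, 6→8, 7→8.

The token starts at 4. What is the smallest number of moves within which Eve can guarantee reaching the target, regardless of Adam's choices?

A0 = {8}
A1: add {1, 7} — 1 (Eve) has 1→8; 7 (Adam): all of {8} already in.
A2: add {3, 6} — 3 (Eve) has 3→7; 6 (Adam): all of {7, 8} already in.
A3: add {2, 5} — 2 (Adam): all of {6, 8} already in; 5 (Adam): all of {6, 8} already in.
A4: add {0, 4} — 0 (Adam): all of {1, 2, 8} already in; 4 (Adam): all of {5, 6, 8} already in.
A4 = all vertices. Fixed point.
4 enters the attractor at level 4, so Eve can force the target in 4 moves from there.

4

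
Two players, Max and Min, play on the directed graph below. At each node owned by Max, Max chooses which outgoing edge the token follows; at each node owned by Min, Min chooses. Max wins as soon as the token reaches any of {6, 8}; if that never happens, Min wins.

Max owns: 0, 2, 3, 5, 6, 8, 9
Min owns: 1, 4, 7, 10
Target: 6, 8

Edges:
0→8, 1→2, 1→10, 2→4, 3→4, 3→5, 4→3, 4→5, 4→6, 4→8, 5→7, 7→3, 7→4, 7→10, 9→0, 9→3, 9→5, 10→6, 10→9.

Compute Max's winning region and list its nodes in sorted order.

A0 = {6, 8}
A1: add {0} — 0 (Max) has 0→8.
A2: add {9} — 9 (Max) has 9→0.
A3: add {10} — 10 (Min): all of {6, 9} already in.
A4 = A3; e.g. 1 (Min) can still go to 2. Fixed point.
Max's winning region = {0, 6, 8, 9, 10}.

0, 6, 8, 9, 10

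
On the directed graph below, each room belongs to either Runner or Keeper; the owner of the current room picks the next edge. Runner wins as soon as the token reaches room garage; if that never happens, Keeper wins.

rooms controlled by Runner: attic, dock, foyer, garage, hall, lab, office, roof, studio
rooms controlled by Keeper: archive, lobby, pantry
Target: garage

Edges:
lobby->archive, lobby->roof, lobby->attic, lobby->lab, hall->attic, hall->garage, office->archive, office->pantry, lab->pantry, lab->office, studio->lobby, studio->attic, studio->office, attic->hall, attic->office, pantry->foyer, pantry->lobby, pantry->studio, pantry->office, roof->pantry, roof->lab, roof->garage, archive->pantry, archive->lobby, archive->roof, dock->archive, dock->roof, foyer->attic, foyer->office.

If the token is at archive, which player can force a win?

A0 = {garage}
A1: add {hall, roof} — roof (Runner) has roof→garage; hall (Runner) has hall→garage.
A2: add {attic, dock} — attic (Runner) has attic→hall; dock (Runner) has dock→roof.
A3: add {foyer, studio} — foyer (Runner) has foyer→attic; studio (Runner) has studio→attic.
A4 = A3; e.g. archive (Keeper) can still go to pantry. Fixed point.
archive never enters the attractor, so Keeper can avoid the target forever.

Keeper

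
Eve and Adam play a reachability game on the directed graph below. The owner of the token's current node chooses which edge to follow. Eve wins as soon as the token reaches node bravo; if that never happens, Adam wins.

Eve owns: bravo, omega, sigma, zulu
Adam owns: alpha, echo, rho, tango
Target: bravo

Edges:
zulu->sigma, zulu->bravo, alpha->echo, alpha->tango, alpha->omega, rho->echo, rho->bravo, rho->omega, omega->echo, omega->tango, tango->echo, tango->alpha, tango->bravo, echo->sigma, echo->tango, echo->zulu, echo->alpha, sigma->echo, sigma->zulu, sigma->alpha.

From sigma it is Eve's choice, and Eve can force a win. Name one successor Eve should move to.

A0 = {bravo}
A1: add {zulu} — zulu (Eve) has zulu→bravo.
A2: add {sigma} — sigma (Eve) has sigma→zulu.
A3 = A2; e.g. echo (Adam) can still go to tango. Fixed point.
From sigma, successor zulu is in the attractor (rank 1); the other successors alpha, echo are not.

zulu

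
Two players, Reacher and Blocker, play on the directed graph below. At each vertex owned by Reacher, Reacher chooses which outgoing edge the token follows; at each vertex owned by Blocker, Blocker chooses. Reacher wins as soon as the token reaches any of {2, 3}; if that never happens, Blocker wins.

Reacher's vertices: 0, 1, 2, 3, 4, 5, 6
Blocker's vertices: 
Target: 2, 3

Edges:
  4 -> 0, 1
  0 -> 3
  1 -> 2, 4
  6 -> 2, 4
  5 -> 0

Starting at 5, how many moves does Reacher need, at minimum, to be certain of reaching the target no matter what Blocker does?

2

A0 = {2, 3}
A1: add {0, 1, 6} — 0 (Reacher) has 0→3; 1 (Reacher) has 1→2; 6 (Reacher) has 6→2.
A2: add {4, 5} — 4 (Reacher) has 4→0; 5 (Reacher) has 5→0.
A2 = all vertices. Fixed point.
5 enters the attractor at level 2, so Reacher can force the target in 2 moves from there.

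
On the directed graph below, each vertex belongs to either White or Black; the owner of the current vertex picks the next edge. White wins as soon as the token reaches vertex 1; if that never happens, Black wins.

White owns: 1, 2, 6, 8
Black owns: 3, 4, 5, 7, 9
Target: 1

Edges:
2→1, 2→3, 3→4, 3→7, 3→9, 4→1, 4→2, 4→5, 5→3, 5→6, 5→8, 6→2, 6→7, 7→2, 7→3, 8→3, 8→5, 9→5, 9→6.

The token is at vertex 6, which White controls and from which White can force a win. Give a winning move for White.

A0 = {1}
A1: add {2} — 2 (White) has 2→1.
A2: add {6} — 6 (White) has 6→2.
A3 = A2; e.g. 3 (Black) can still go to 4. Fixed point.
From 6, successor 2 is in the attractor (rank 1); the other successor 7 is not.

2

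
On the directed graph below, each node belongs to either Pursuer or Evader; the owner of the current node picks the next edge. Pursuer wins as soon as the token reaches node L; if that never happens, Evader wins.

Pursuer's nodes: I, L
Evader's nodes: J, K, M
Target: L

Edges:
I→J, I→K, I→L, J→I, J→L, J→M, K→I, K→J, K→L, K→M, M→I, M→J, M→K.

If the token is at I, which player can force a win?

Pursuer

A0 = {L}
A1: add {I} — I (Pursuer) has I→L.
A2 = A1; e.g. J (Evader) can still go to M. Fixed point.
I ∈ A1, so Pursuer can force the target.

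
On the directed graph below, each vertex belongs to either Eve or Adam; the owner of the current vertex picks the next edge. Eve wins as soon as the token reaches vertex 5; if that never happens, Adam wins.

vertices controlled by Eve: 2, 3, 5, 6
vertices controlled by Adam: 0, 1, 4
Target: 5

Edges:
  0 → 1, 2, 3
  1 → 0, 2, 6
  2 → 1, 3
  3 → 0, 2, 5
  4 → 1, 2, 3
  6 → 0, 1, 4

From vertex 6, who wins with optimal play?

A0 = {5}
A1: add {3} — 3 (Eve) has 3→5.
A2: add {2} — 2 (Eve) has 2→3.
A3 = A2; e.g. 0 (Adam) can still go to 1. Fixed point.
6 never enters the attractor, so Adam can avoid the target forever.

Adam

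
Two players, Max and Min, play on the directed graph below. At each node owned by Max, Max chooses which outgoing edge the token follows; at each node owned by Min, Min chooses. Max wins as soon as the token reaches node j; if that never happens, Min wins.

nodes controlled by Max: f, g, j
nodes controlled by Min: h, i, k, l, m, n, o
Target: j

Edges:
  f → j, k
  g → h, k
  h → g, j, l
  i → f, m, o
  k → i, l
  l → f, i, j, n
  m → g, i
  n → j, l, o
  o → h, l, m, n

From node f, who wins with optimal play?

A0 = {j}
A1: add {f} — f (Max) has f→j.
A2 = A1; e.g. g (Max) has no edge into A1. Fixed point.
f ∈ A1, so Max can force the target.

Max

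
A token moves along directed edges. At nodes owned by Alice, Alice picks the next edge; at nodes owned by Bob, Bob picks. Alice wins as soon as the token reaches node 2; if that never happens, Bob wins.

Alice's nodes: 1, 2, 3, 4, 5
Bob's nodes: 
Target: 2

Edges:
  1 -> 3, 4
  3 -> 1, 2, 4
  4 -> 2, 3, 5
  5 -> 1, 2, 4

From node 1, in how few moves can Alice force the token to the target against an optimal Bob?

2

A0 = {2}
A1: add {3, 4, 5} — 3 (Alice) has 3→2; 4 (Alice) has 4→2; 5 (Alice) has 5→2.
A2: add {1} — 1 (Alice) has 1→3.
A2 = all vertices. Fixed point.
1 enters the attractor at level 2, so Alice can force the target in 2 moves from there.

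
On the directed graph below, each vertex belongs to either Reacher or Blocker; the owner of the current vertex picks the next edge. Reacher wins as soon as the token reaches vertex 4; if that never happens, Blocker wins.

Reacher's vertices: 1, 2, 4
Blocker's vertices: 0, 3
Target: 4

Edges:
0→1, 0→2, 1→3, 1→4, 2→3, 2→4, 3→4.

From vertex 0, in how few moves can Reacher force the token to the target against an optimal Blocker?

2

A0 = {4}
A1: add {1, 2, 3} — 1 (Reacher) has 1→4; 2 (Reacher) has 2→4; 3 (Blocker): all of {4} already in.
A2: add {0} — 0 (Blocker): all of {1, 2} already in.
A2 = all vertices. Fixed point.
0 enters the attractor at level 2, so Reacher can force the target in 2 moves from there.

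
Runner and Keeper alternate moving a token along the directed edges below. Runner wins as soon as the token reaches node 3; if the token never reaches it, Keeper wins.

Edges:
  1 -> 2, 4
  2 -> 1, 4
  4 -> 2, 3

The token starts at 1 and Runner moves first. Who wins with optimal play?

Keeper

Track states (vertex, player-to-move).
A0 = {(3,Runner), (3,Keeper)}
A1: add {(4,Runner)}.
A2 = A1; e.g. (1,Runner) stays out. (1,Runner) never enters ⇒ Keeper avoids the target.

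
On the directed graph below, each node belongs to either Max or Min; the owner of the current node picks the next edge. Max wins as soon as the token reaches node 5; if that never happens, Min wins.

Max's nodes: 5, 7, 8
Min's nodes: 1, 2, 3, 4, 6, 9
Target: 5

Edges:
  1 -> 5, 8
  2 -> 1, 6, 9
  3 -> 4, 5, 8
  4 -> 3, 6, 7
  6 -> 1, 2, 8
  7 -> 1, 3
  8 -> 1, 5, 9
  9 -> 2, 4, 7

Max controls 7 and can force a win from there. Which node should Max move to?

1

A0 = {5}
A1: add {8} — 8 (Max) has 8→5.
A2: add {1} — 1 (Min): all of {5, 8} already in.
A3: add {7} — 7 (Max) has 7→1.
A4 = A3; e.g. 2 (Min) can still go to 6. Fixed point.
From 7, successor 1 is in the attractor (rank 2); the other successor 3 is not.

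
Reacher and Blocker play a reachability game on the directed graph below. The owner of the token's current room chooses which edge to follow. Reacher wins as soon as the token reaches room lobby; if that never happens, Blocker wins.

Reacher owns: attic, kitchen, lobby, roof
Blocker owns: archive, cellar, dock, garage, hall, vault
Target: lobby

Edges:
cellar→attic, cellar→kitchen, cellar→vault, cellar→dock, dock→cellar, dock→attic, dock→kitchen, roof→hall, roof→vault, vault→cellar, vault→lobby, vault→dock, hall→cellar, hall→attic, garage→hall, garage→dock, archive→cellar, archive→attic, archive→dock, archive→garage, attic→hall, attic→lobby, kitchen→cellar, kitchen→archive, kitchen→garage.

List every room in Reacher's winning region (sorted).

attic, lobby

A0 = {lobby}
A1: add {attic} — attic (Reacher) has attic→lobby.
A2 = A1; e.g. cellar (Blocker) can still go to kitchen. Fixed point.
Reacher's winning region = {attic, lobby}.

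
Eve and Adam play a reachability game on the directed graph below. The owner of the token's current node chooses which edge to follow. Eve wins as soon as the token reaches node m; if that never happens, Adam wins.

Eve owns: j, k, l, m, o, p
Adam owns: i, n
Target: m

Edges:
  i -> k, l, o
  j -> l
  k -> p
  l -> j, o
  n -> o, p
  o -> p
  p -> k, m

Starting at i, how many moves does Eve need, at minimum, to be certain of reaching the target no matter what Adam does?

4

A0 = {m}
A1: add {p} — p (Eve) has p→m.
A2: add {k, o} — k (Eve) has k→p; o (Eve) has o→p.
A3: add {l, n} — l (Eve) has l→o; n (Adam): all of {o, p} already in.
A4: add {i, j} — i (Adam): all of {k, l, o} already in; j (Eve) has j→l.
A4 = all vertices. Fixed point.
i enters the attractor at level 4, so Eve can force the target in 4 moves from there.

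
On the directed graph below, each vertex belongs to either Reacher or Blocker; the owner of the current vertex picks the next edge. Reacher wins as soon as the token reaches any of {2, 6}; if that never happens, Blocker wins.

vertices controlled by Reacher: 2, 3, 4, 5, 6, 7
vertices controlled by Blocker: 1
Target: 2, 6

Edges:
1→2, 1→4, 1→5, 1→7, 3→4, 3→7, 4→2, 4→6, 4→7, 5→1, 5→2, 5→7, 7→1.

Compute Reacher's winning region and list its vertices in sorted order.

2, 3, 4, 5, 6

A0 = {2, 6}
A1: add {4, 5} — 4 (Reacher) has 4→2; 5 (Reacher) has 5→2.
A2: add {3} — 3 (Reacher) has 3→4.
A3 = A2; e.g. 1 (Blocker) can still go to 7. Fixed point.
Reacher's winning region = {2, 3, 4, 5, 6}.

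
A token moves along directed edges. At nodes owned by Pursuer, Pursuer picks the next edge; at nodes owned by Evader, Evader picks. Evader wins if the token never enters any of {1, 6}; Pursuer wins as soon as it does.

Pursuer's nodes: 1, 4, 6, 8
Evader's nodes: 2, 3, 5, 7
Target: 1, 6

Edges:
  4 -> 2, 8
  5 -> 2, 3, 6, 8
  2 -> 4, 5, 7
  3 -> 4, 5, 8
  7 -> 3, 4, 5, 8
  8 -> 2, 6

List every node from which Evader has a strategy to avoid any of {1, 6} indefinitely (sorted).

A0 = {1, 6}
A1: add {8} — 8 (Pursuer) has 8→6.
A2: add {4} — 4 (Pursuer) has 4→8.
A3 = A2; e.g. 2 (Evader) can still go to 5. Fixed point.
Pursuer's attractor = {1, 4, 6, 8}; Evader avoids the target exactly from the complement.

2, 3, 5, 7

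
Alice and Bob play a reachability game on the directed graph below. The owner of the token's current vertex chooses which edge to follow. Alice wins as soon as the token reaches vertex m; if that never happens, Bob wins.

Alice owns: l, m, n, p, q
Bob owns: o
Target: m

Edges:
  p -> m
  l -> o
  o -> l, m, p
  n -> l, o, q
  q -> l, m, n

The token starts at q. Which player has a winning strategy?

A0 = {m}
A1: add {p, q} — p (Alice) has p→m; q (Alice) has q→m.
q ∈ A1, so Alice can force the target.

Alice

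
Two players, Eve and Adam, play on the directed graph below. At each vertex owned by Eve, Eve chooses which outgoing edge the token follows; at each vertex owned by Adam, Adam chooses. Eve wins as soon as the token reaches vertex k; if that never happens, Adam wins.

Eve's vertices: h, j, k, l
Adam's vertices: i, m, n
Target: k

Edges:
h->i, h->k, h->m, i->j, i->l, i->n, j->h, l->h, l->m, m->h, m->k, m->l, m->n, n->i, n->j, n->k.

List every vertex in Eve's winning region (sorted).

h, j, k, l

A0 = {k}
A1: add {h} — h (Eve) has h→k.
A2: add {j, l} — j (Eve) has j→h; l (Eve) has l→h.
A3 = A2; e.g. i (Adam) can still go to n. Fixed point.
Eve's winning region = {h, j, k, l}.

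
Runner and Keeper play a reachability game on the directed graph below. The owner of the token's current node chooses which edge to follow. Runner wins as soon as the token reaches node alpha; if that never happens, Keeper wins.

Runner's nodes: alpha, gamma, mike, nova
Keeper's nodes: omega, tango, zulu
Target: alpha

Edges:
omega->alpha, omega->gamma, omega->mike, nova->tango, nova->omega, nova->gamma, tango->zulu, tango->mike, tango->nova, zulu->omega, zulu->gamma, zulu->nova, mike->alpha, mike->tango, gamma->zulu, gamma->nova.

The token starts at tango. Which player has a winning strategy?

Keeper

A0 = {alpha}
A1: add {mike} — mike (Runner) has mike→alpha.
A2 = A1; e.g. zulu (Keeper) can still go to omega. Fixed point.
tango never enters the attractor, so Keeper can avoid the target forever.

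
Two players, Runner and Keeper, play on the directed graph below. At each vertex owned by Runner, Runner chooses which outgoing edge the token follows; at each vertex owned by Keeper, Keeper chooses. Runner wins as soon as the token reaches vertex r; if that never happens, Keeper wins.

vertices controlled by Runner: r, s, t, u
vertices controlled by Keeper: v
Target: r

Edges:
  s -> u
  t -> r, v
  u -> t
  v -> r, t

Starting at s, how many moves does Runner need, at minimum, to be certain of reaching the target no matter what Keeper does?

A0 = {r}
A1: add {t} — t (Runner) has t→r.
A2: add {u, v} — u (Runner) has u→t; v (Keeper): all of {r, t} already in.
A3: add {s} — s (Runner) has s→u.
A3 = all vertices. Fixed point.
s enters the attractor at level 3, so Runner can force the target in 3 moves from there.

3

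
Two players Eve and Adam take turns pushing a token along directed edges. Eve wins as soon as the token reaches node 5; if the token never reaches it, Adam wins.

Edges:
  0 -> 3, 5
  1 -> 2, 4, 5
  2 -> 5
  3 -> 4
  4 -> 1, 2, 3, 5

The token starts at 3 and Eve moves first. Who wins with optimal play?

Adam

Track states (vertex, player-to-move).
A0 = {(5,Eve), (5,Adam)}
A1: add {(0,Eve), (1,Eve), (2,Eve), (2,Adam), (4,Eve)}.
A2: add {(1,Adam), (3,Adam)}.
A3 = A2; e.g. (0,Adam) stays out. (3,Eve) never enters ⇒ Adam avoids the target.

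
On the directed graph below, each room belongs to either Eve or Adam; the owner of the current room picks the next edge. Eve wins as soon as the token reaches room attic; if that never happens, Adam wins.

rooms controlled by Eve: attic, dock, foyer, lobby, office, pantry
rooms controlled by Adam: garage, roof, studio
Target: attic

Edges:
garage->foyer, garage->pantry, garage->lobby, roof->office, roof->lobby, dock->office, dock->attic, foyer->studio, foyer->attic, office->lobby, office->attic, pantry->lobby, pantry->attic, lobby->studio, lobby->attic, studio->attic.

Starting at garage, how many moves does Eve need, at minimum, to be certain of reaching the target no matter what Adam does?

2

A0 = {attic}
A1: add {dock, foyer, lobby, office, pantry, studio} — dock (Eve) has dock→attic; foyer (Eve) has foyer→attic; office (Eve) has office→attic; pantry (Eve) has pantry→attic; lobby (Eve) has lobby→attic; studio (Adam): all of {attic} already in.
A2: add {garage, roof} — garage (Adam): all of {foyer, pantry, lobby} already in; roof (Adam): all of {office, lobby} already in.
A2 = all vertices. Fixed point.
garage enters the attractor at level 2, so Eve can force the target in 2 moves from there.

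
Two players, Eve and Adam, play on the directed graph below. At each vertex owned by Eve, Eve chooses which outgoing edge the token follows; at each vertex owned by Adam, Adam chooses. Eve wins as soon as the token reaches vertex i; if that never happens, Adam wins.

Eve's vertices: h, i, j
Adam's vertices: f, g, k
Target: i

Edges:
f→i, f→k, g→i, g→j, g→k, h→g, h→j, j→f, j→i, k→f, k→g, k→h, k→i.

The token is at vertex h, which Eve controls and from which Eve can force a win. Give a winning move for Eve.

j

A0 = {i}
A1: add {j} — j (Eve) has j→i.
A2: add {h} — h (Eve) has h→j.
A3 = A2; e.g. f (Adam) can still go to k. Fixed point.
From h, successor j is in the attractor (rank 1); the other successor g is not.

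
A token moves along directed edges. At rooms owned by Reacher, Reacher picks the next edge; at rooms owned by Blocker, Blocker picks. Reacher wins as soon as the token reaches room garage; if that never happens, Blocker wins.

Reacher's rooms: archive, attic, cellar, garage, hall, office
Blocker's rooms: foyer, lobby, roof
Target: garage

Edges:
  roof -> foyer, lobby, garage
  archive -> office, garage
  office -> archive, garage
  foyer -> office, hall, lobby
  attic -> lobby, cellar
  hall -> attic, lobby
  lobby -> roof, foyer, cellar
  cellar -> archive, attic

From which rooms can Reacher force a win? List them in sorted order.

A0 = {garage}
A1: add {archive, office} — archive (Reacher) has archive→garage; office (Reacher) has office→garage.
A2: add {cellar} — cellar (Reacher) has cellar→archive.
A3: add {attic} — attic (Reacher) has attic→cellar.
A4: add {hall} — hall (Reacher) has hall→attic.
A5 = A4; e.g. roof (Blocker) can still go to foyer. Fixed point.
Reacher's winning region = {archive, attic, cellar, garage, hall, office}.

archive, attic, cellar, garage, hall, office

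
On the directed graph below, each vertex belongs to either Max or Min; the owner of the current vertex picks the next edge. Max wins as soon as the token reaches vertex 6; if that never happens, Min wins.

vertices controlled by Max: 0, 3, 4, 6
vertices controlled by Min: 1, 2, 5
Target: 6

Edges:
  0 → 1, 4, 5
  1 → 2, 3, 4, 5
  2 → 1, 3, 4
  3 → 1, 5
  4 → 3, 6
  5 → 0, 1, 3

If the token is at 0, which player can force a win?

Max

A0 = {6}
A1: add {4} — 4 (Max) has 4→6.
A2: add {0} — 0 (Max) has 0→4.
A3 = A2; e.g. 1 (Min) can still go to 2. Fixed point.
0 ∈ A2, so Max can force the target.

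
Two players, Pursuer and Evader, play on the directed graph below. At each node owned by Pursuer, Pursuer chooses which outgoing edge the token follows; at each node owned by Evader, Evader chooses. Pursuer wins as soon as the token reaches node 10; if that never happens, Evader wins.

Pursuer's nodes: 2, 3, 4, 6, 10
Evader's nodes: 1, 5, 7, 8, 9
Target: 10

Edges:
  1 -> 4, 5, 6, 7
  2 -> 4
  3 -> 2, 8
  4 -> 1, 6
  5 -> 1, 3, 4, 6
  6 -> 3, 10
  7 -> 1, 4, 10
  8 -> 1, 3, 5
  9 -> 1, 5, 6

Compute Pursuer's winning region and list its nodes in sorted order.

A0 = {10}
A1: add {6} — 6 (Pursuer) has 6→10.
A2: add {4} — 4 (Pursuer) has 4→6.
A3: add {2} — 2 (Pursuer) has 2→4.
A4: add {3} — 3 (Pursuer) has 3→2.
A5 = A4; e.g. 1 (Evader) can still go to 5. Fixed point.
Pursuer's winning region = {2, 3, 4, 6, 10}.

2, 3, 4, 6, 10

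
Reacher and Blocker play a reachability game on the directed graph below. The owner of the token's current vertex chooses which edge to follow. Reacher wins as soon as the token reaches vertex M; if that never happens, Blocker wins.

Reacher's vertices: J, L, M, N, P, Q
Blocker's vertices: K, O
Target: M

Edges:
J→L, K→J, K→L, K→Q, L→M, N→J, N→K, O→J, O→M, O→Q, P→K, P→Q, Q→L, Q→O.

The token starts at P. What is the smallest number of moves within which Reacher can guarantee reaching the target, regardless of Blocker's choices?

3

A0 = {M}
A1: add {L} — L (Reacher) has L→M.
A2: add {J, Q} — J (Reacher) has J→L; Q (Reacher) has Q→L.
A3: add {K, N, O, P} — K (Blocker): all of {J, L, Q} already in; N (Reacher) has N→J; O (Blocker): all of {J, M, Q} already in; P (Reacher) has P→Q.
A3 = all vertices. Fixed point.
P enters the attractor at level 3, so Reacher can force the target in 3 moves from there.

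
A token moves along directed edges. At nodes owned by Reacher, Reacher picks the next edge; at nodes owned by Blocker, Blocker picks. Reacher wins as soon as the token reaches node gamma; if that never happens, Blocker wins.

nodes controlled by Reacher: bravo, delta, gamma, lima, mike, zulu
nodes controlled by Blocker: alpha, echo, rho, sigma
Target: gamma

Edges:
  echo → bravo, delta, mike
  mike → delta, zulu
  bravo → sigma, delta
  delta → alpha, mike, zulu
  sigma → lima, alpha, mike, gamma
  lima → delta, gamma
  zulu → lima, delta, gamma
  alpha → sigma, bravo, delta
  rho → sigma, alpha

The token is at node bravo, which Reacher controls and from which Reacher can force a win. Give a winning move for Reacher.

A0 = {gamma}
A1: add {lima, zulu} — lima (Reacher) has lima→gamma; zulu (Reacher) has zulu→gamma.
A2: add {delta, mike} — delta (Reacher) has delta→zulu; mike (Reacher) has mike→zulu.
A3: add {bravo} — bravo (Reacher) has bravo→delta.
A4: add {echo} — echo (Blocker): all of {bravo, delta, mike} already in.
A5 = A4; e.g. sigma (Blocker) can still go to alpha. Fixed point.
From bravo, successor delta is in the attractor (rank 2); the other successor sigma is not.

delta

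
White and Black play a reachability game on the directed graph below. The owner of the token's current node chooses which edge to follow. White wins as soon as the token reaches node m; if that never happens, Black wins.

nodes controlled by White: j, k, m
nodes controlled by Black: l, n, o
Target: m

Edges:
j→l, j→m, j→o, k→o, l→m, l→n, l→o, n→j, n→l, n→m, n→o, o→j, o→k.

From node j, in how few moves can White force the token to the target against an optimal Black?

1

A0 = {m}
A1: add {j} — j (White) has j→m.
A2 = A1; e.g. k (White) has no edge into A1. Fixed point.
j enters the attractor at level 1, so White can force the target in 1 move from there.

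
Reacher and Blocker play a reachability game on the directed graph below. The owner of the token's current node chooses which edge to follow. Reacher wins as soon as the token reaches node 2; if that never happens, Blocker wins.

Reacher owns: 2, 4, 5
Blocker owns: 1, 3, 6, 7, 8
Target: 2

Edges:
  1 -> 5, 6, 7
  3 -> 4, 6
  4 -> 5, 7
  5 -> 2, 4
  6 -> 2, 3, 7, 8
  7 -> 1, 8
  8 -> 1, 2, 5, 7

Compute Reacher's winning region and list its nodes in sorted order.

2, 4, 5

A0 = {2}
A1: add {5} — 5 (Reacher) has 5→2.
A2: add {4} — 4 (Reacher) has 4→5.
A3 = A2; e.g. 1 (Blocker) can still go to 6. Fixed point.
Reacher's winning region = {2, 4, 5}.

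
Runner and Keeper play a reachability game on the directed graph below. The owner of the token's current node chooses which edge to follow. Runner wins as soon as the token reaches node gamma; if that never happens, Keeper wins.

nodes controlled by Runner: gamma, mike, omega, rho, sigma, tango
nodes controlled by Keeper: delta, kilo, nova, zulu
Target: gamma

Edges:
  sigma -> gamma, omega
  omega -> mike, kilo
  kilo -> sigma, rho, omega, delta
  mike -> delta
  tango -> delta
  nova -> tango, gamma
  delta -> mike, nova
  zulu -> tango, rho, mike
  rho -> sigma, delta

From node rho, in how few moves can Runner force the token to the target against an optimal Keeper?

2

A0 = {gamma}
A1: add {sigma} — sigma (Runner) has sigma→gamma.
A2: add {rho} — rho (Runner) has rho→sigma.
A3 = A2; e.g. tango (Runner) has no edge into A2. Fixed point.
rho enters the attractor at level 2, so Runner can force the target in 2 moves from there.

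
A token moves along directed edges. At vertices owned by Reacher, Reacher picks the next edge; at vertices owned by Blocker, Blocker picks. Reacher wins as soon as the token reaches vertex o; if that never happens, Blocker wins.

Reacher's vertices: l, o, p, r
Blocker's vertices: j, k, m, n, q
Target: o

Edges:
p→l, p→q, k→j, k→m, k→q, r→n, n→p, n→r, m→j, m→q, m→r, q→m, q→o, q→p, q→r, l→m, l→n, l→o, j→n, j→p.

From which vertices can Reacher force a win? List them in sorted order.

A0 = {o}
A1: add {l} — l (Reacher) has l→o.
A2: add {p} — p (Reacher) has p→l.
A3 = A2; e.g. j (Blocker) can still go to n. Fixed point.
Reacher's winning region = {l, o, p}.

l, o, p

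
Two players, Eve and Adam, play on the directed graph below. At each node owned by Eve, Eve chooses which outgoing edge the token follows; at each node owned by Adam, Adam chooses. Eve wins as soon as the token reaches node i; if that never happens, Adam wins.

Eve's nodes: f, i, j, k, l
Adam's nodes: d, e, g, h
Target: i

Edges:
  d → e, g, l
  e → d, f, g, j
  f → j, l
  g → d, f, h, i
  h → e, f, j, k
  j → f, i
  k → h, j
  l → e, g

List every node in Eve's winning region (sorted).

f, i, j, k

A0 = {i}
A1: add {j} — j (Eve) has j→i.
A2: add {f, k} — f (Eve) has f→j; k (Eve) has k→j.
A3 = A2; e.g. d (Adam) can still go to e. Fixed point.
Eve's winning region = {f, i, j, k}.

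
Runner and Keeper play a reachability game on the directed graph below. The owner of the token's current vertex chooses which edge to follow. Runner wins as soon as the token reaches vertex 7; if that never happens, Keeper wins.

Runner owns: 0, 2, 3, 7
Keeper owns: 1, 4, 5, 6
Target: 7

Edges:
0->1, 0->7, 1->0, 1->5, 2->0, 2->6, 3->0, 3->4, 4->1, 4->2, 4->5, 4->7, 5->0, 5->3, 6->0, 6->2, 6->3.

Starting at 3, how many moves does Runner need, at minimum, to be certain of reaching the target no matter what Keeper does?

2

A0 = {7}
A1: add {0} — 0 (Runner) has 0→7.
A2: add {2, 3} — 2 (Runner) has 2→0; 3 (Runner) has 3→0.
3 enters the attractor at level 2, so Runner can force the target in 2 moves from there.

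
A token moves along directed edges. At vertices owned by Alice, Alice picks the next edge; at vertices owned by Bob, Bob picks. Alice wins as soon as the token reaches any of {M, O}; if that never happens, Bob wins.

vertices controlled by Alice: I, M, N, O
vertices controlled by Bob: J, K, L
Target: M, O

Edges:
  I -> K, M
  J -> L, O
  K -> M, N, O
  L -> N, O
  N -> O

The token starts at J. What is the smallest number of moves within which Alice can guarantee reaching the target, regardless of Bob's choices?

3

A0 = {M, O}
A1: add {I, N} — I (Alice) has I→M; N (Alice) has N→O.
A2: add {K, L} — K (Bob): all of {M, N, O} already in; L (Bob): all of {N, O} already in.
A3: add {J} — J (Bob): all of {L, O} already in.
A3 = all vertices. Fixed point.
J enters the attractor at level 3, so Alice can force the target in 3 moves from there.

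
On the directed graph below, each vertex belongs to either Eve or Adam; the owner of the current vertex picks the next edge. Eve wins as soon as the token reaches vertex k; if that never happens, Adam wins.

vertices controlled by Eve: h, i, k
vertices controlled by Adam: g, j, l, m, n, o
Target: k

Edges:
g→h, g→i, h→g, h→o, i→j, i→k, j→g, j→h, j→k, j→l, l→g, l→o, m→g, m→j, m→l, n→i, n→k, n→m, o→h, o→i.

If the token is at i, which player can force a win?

A0 = {k}
A1: add {i} — i (Eve) has i→k.
A2 = A1; e.g. g (Adam) can still go to h. Fixed point.
i ∈ A1, so Eve can force the target.

Eve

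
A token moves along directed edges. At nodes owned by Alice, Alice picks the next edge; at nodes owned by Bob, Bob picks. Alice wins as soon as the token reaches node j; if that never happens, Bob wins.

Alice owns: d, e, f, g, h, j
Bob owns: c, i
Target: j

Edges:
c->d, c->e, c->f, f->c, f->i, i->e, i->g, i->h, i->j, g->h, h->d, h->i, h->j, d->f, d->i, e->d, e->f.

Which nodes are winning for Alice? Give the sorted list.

A0 = {j}
A1: add {h} — h (Alice) has h→j.
A2: add {g} — g (Alice) has g→h.
A3 = A2; e.g. c (Bob) can still go to d. Fixed point.
Alice's winning region = {g, h, j}.

g, h, j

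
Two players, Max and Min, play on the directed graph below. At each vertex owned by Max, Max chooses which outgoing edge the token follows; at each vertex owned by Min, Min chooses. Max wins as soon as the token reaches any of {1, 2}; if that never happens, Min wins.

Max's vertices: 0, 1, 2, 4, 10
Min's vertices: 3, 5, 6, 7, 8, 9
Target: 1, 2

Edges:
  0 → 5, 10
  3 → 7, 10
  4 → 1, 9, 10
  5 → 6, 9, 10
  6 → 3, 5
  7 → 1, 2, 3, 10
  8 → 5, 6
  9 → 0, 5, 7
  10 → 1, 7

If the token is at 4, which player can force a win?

A0 = {1, 2}
A1: add {4, 10} — 4 (Max) has 4→1; 10 (Max) has 10→1.
4 ∈ A1, so Max can force the target.

Max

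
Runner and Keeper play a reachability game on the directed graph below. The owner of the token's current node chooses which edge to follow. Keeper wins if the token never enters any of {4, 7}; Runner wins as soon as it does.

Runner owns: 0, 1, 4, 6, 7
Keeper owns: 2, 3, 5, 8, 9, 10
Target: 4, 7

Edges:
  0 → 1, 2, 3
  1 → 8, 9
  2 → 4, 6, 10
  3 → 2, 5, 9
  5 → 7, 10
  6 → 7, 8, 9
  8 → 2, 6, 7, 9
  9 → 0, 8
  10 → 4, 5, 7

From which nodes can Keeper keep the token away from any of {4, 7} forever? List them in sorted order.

A0 = {4, 7}
A1: add {6} — 6 (Runner) has 6→7.
A2 = A1; e.g. 0 (Runner) has no edge into A1. Fixed point.
Runner's attractor = {4, 6, 7}; Keeper avoids the target exactly from the complement.

0, 1, 2, 3, 5, 8, 9, 10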